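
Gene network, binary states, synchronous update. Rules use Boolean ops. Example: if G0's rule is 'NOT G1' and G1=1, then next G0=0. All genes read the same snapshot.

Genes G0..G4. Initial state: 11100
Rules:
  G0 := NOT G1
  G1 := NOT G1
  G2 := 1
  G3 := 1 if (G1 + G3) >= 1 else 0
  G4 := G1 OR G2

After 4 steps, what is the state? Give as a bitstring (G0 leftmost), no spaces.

Step 1: G0=NOT G1=NOT 1=0 G1=NOT G1=NOT 1=0 G2=1(const) G3=(1+0>=1)=1 G4=G1|G2=1|1=1 -> 00111
Step 2: G0=NOT G1=NOT 0=1 G1=NOT G1=NOT 0=1 G2=1(const) G3=(0+1>=1)=1 G4=G1|G2=0|1=1 -> 11111
Step 3: G0=NOT G1=NOT 1=0 G1=NOT G1=NOT 1=0 G2=1(const) G3=(1+1>=1)=1 G4=G1|G2=1|1=1 -> 00111
Step 4: G0=NOT G1=NOT 0=1 G1=NOT G1=NOT 0=1 G2=1(const) G3=(0+1>=1)=1 G4=G1|G2=0|1=1 -> 11111

11111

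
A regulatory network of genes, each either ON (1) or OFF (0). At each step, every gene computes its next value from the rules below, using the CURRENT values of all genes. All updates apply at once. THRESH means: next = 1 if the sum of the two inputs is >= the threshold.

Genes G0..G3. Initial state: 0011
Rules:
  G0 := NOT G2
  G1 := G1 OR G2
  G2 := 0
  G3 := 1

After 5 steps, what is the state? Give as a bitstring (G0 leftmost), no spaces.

Step 1: G0=NOT G2=NOT 1=0 G1=G1|G2=0|1=1 G2=0(const) G3=1(const) -> 0101
Step 2: G0=NOT G2=NOT 0=1 G1=G1|G2=1|0=1 G2=0(const) G3=1(const) -> 1101
Step 3: G0=NOT G2=NOT 0=1 G1=G1|G2=1|0=1 G2=0(const) G3=1(const) -> 1101
Step 4: G0=NOT G2=NOT 0=1 G1=G1|G2=1|0=1 G2=0(const) G3=1(const) -> 1101
Step 5: G0=NOT G2=NOT 0=1 G1=G1|G2=1|0=1 G2=0(const) G3=1(const) -> 1101

1101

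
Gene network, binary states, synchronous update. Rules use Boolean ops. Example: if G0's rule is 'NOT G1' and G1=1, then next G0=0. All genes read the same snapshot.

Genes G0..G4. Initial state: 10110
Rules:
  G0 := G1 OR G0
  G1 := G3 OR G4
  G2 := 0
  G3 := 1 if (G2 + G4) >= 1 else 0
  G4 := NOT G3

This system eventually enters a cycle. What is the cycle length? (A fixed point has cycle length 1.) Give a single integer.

Answer: 4

Derivation:
Step 0: 10110
Step 1: G0=G1|G0=0|1=1 G1=G3|G4=1|0=1 G2=0(const) G3=(1+0>=1)=1 G4=NOT G3=NOT 1=0 -> 11010
Step 2: G0=G1|G0=1|1=1 G1=G3|G4=1|0=1 G2=0(const) G3=(0+0>=1)=0 G4=NOT G3=NOT 1=0 -> 11000
Step 3: G0=G1|G0=1|1=1 G1=G3|G4=0|0=0 G2=0(const) G3=(0+0>=1)=0 G4=NOT G3=NOT 0=1 -> 10001
Step 4: G0=G1|G0=0|1=1 G1=G3|G4=0|1=1 G2=0(const) G3=(0+1>=1)=1 G4=NOT G3=NOT 0=1 -> 11011
Step 5: G0=G1|G0=1|1=1 G1=G3|G4=1|1=1 G2=0(const) G3=(0+1>=1)=1 G4=NOT G3=NOT 1=0 -> 11010
State from step 5 equals state from step 1 -> cycle length 4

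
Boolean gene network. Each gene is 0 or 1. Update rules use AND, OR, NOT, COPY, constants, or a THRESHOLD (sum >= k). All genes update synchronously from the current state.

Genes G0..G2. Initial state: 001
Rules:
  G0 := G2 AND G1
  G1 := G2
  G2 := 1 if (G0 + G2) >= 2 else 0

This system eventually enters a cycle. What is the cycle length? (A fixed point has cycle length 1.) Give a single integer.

Step 0: 001
Step 1: G0=G2&G1=1&0=0 G1=G2=1 G2=(0+1>=2)=0 -> 010
Step 2: G0=G2&G1=0&1=0 G1=G2=0 G2=(0+0>=2)=0 -> 000
Step 3: G0=G2&G1=0&0=0 G1=G2=0 G2=(0+0>=2)=0 -> 000
State from step 3 equals state from step 2 -> cycle length 1

Answer: 1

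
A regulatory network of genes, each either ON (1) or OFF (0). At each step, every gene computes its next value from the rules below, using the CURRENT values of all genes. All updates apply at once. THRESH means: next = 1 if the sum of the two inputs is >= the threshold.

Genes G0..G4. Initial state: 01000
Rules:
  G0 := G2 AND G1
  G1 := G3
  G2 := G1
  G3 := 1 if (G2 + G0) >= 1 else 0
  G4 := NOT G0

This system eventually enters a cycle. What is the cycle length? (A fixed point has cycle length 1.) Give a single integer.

Answer: 3

Derivation:
Step 0: 01000
Step 1: G0=G2&G1=0&1=0 G1=G3=0 G2=G1=1 G3=(0+0>=1)=0 G4=NOT G0=NOT 0=1 -> 00101
Step 2: G0=G2&G1=1&0=0 G1=G3=0 G2=G1=0 G3=(1+0>=1)=1 G4=NOT G0=NOT 0=1 -> 00011
Step 3: G0=G2&G1=0&0=0 G1=G3=1 G2=G1=0 G3=(0+0>=1)=0 G4=NOT G0=NOT 0=1 -> 01001
Step 4: G0=G2&G1=0&1=0 G1=G3=0 G2=G1=1 G3=(0+0>=1)=0 G4=NOT G0=NOT 0=1 -> 00101
State from step 4 equals state from step 1 -> cycle length 3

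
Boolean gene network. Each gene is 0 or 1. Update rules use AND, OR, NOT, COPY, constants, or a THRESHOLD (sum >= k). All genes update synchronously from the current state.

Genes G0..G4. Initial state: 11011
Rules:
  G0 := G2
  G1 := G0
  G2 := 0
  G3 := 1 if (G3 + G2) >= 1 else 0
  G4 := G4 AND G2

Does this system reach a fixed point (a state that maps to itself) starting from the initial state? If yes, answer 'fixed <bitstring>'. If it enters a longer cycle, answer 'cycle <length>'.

Answer: fixed 00010

Derivation:
Step 0: 11011
Step 1: G0=G2=0 G1=G0=1 G2=0(const) G3=(1+0>=1)=1 G4=G4&G2=1&0=0 -> 01010
Step 2: G0=G2=0 G1=G0=0 G2=0(const) G3=(1+0>=1)=1 G4=G4&G2=0&0=0 -> 00010
Step 3: G0=G2=0 G1=G0=0 G2=0(const) G3=(1+0>=1)=1 G4=G4&G2=0&0=0 -> 00010
Fixed point reached at step 2: 00010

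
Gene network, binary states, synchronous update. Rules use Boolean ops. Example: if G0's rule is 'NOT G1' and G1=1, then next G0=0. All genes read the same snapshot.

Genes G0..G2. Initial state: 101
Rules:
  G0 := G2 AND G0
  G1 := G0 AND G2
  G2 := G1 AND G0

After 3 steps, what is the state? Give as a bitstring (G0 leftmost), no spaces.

Step 1: G0=G2&G0=1&1=1 G1=G0&G2=1&1=1 G2=G1&G0=0&1=0 -> 110
Step 2: G0=G2&G0=0&1=0 G1=G0&G2=1&0=0 G2=G1&G0=1&1=1 -> 001
Step 3: G0=G2&G0=1&0=0 G1=G0&G2=0&1=0 G2=G1&G0=0&0=0 -> 000

000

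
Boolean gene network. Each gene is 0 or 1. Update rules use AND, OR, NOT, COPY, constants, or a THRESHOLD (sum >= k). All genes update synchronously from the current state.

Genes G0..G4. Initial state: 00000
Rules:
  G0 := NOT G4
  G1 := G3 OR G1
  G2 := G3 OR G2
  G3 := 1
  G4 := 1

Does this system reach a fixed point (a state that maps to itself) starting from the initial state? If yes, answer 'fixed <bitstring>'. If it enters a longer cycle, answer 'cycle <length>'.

Answer: fixed 01111

Derivation:
Step 0: 00000
Step 1: G0=NOT G4=NOT 0=1 G1=G3|G1=0|0=0 G2=G3|G2=0|0=0 G3=1(const) G4=1(const) -> 10011
Step 2: G0=NOT G4=NOT 1=0 G1=G3|G1=1|0=1 G2=G3|G2=1|0=1 G3=1(const) G4=1(const) -> 01111
Step 3: G0=NOT G4=NOT 1=0 G1=G3|G1=1|1=1 G2=G3|G2=1|1=1 G3=1(const) G4=1(const) -> 01111
Fixed point reached at step 2: 01111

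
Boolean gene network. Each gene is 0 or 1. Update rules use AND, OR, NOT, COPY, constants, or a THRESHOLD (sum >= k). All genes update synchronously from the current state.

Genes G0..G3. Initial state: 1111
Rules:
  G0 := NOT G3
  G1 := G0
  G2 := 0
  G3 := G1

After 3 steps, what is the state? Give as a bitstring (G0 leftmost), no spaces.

Step 1: G0=NOT G3=NOT 1=0 G1=G0=1 G2=0(const) G3=G1=1 -> 0101
Step 2: G0=NOT G3=NOT 1=0 G1=G0=0 G2=0(const) G3=G1=1 -> 0001
Step 3: G0=NOT G3=NOT 1=0 G1=G0=0 G2=0(const) G3=G1=0 -> 0000

0000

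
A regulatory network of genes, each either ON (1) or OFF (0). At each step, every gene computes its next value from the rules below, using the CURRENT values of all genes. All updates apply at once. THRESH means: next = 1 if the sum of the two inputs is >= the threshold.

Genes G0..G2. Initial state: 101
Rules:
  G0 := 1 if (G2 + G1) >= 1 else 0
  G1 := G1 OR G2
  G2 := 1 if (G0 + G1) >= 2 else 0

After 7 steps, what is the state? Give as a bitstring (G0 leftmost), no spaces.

Step 1: G0=(1+0>=1)=1 G1=G1|G2=0|1=1 G2=(1+0>=2)=0 -> 110
Step 2: G0=(0+1>=1)=1 G1=G1|G2=1|0=1 G2=(1+1>=2)=1 -> 111
Step 3: G0=(1+1>=1)=1 G1=G1|G2=1|1=1 G2=(1+1>=2)=1 -> 111
Step 4: G0=(1+1>=1)=1 G1=G1|G2=1|1=1 G2=(1+1>=2)=1 -> 111
Step 5: G0=(1+1>=1)=1 G1=G1|G2=1|1=1 G2=(1+1>=2)=1 -> 111
Step 6: G0=(1+1>=1)=1 G1=G1|G2=1|1=1 G2=(1+1>=2)=1 -> 111
Step 7: G0=(1+1>=1)=1 G1=G1|G2=1|1=1 G2=(1+1>=2)=1 -> 111

111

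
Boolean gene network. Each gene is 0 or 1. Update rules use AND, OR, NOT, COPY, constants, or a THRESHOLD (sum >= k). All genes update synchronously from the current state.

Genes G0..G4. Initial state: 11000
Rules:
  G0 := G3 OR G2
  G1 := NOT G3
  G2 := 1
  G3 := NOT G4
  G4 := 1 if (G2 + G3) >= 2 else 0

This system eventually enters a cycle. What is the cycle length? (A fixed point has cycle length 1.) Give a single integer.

Answer: 4

Derivation:
Step 0: 11000
Step 1: G0=G3|G2=0|0=0 G1=NOT G3=NOT 0=1 G2=1(const) G3=NOT G4=NOT 0=1 G4=(0+0>=2)=0 -> 01110
Step 2: G0=G3|G2=1|1=1 G1=NOT G3=NOT 1=0 G2=1(const) G3=NOT G4=NOT 0=1 G4=(1+1>=2)=1 -> 10111
Step 3: G0=G3|G2=1|1=1 G1=NOT G3=NOT 1=0 G2=1(const) G3=NOT G4=NOT 1=0 G4=(1+1>=2)=1 -> 10101
Step 4: G0=G3|G2=0|1=1 G1=NOT G3=NOT 0=1 G2=1(const) G3=NOT G4=NOT 1=0 G4=(1+0>=2)=0 -> 11100
Step 5: G0=G3|G2=0|1=1 G1=NOT G3=NOT 0=1 G2=1(const) G3=NOT G4=NOT 0=1 G4=(1+0>=2)=0 -> 11110
Step 6: G0=G3|G2=1|1=1 G1=NOT G3=NOT 1=0 G2=1(const) G3=NOT G4=NOT 0=1 G4=(1+1>=2)=1 -> 10111
State from step 6 equals state from step 2 -> cycle length 4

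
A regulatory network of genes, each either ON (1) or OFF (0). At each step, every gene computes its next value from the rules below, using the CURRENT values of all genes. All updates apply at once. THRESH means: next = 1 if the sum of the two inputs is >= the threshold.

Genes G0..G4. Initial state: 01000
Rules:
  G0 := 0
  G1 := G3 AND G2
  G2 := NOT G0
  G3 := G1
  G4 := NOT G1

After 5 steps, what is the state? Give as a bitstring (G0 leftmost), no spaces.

Step 1: G0=0(const) G1=G3&G2=0&0=0 G2=NOT G0=NOT 0=1 G3=G1=1 G4=NOT G1=NOT 1=0 -> 00110
Step 2: G0=0(const) G1=G3&G2=1&1=1 G2=NOT G0=NOT 0=1 G3=G1=0 G4=NOT G1=NOT 0=1 -> 01101
Step 3: G0=0(const) G1=G3&G2=0&1=0 G2=NOT G0=NOT 0=1 G3=G1=1 G4=NOT G1=NOT 1=0 -> 00110
Step 4: G0=0(const) G1=G3&G2=1&1=1 G2=NOT G0=NOT 0=1 G3=G1=0 G4=NOT G1=NOT 0=1 -> 01101
Step 5: G0=0(const) G1=G3&G2=0&1=0 G2=NOT G0=NOT 0=1 G3=G1=1 G4=NOT G1=NOT 1=0 -> 00110

00110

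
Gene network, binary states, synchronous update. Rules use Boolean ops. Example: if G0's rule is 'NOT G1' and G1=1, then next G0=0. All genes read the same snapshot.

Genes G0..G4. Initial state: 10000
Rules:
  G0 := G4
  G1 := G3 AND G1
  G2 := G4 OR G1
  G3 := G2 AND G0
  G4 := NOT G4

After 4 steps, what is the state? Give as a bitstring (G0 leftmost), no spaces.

Step 1: G0=G4=0 G1=G3&G1=0&0=0 G2=G4|G1=0|0=0 G3=G2&G0=0&1=0 G4=NOT G4=NOT 0=1 -> 00001
Step 2: G0=G4=1 G1=G3&G1=0&0=0 G2=G4|G1=1|0=1 G3=G2&G0=0&0=0 G4=NOT G4=NOT 1=0 -> 10100
Step 3: G0=G4=0 G1=G3&G1=0&0=0 G2=G4|G1=0|0=0 G3=G2&G0=1&1=1 G4=NOT G4=NOT 0=1 -> 00011
Step 4: G0=G4=1 G1=G3&G1=1&0=0 G2=G4|G1=1|0=1 G3=G2&G0=0&0=0 G4=NOT G4=NOT 1=0 -> 10100

10100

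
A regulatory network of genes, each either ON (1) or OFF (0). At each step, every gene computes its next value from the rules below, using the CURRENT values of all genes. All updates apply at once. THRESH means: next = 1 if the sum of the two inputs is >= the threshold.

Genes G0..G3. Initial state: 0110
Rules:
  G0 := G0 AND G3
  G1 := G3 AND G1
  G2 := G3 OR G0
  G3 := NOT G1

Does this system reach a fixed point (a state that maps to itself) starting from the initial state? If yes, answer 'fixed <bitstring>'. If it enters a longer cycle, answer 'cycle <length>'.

Answer: fixed 0011

Derivation:
Step 0: 0110
Step 1: G0=G0&G3=0&0=0 G1=G3&G1=0&1=0 G2=G3|G0=0|0=0 G3=NOT G1=NOT 1=0 -> 0000
Step 2: G0=G0&G3=0&0=0 G1=G3&G1=0&0=0 G2=G3|G0=0|0=0 G3=NOT G1=NOT 0=1 -> 0001
Step 3: G0=G0&G3=0&1=0 G1=G3&G1=1&0=0 G2=G3|G0=1|0=1 G3=NOT G1=NOT 0=1 -> 0011
Step 4: G0=G0&G3=0&1=0 G1=G3&G1=1&0=0 G2=G3|G0=1|0=1 G3=NOT G1=NOT 0=1 -> 0011
Fixed point reached at step 3: 0011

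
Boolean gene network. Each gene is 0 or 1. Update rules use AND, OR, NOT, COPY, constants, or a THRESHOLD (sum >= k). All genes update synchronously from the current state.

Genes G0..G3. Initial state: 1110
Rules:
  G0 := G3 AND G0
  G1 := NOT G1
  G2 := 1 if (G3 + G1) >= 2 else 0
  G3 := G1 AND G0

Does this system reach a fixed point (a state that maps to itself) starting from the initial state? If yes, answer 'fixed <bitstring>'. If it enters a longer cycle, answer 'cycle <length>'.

Step 0: 1110
Step 1: G0=G3&G0=0&1=0 G1=NOT G1=NOT 1=0 G2=(0+1>=2)=0 G3=G1&G0=1&1=1 -> 0001
Step 2: G0=G3&G0=1&0=0 G1=NOT G1=NOT 0=1 G2=(1+0>=2)=0 G3=G1&G0=0&0=0 -> 0100
Step 3: G0=G3&G0=0&0=0 G1=NOT G1=NOT 1=0 G2=(0+1>=2)=0 G3=G1&G0=1&0=0 -> 0000
Step 4: G0=G3&G0=0&0=0 G1=NOT G1=NOT 0=1 G2=(0+0>=2)=0 G3=G1&G0=0&0=0 -> 0100
Cycle of length 2 starting at step 2 -> no fixed point

Answer: cycle 2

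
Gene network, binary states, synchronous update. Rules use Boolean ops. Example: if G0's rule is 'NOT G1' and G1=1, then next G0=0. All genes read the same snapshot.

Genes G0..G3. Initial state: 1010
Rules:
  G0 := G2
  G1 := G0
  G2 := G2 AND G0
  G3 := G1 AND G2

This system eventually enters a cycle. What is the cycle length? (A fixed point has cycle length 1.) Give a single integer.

Answer: 1

Derivation:
Step 0: 1010
Step 1: G0=G2=1 G1=G0=1 G2=G2&G0=1&1=1 G3=G1&G2=0&1=0 -> 1110
Step 2: G0=G2=1 G1=G0=1 G2=G2&G0=1&1=1 G3=G1&G2=1&1=1 -> 1111
Step 3: G0=G2=1 G1=G0=1 G2=G2&G0=1&1=1 G3=G1&G2=1&1=1 -> 1111
State from step 3 equals state from step 2 -> cycle length 1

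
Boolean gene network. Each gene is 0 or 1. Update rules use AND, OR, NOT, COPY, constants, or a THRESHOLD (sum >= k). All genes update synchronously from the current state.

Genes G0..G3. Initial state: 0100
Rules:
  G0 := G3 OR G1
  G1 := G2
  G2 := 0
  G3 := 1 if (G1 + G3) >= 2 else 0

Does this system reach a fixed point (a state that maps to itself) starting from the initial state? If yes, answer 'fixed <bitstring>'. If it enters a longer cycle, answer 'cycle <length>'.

Answer: fixed 0000

Derivation:
Step 0: 0100
Step 1: G0=G3|G1=0|1=1 G1=G2=0 G2=0(const) G3=(1+0>=2)=0 -> 1000
Step 2: G0=G3|G1=0|0=0 G1=G2=0 G2=0(const) G3=(0+0>=2)=0 -> 0000
Step 3: G0=G3|G1=0|0=0 G1=G2=0 G2=0(const) G3=(0+0>=2)=0 -> 0000
Fixed point reached at step 2: 0000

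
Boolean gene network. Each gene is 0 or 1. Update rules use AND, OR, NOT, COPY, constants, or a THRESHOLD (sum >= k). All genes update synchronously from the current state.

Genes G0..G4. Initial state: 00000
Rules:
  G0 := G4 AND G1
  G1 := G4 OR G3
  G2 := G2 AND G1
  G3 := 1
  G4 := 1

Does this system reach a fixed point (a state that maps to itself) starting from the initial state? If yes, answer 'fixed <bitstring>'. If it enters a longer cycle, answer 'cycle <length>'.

Step 0: 00000
Step 1: G0=G4&G1=0&0=0 G1=G4|G3=0|0=0 G2=G2&G1=0&0=0 G3=1(const) G4=1(const) -> 00011
Step 2: G0=G4&G1=1&0=0 G1=G4|G3=1|1=1 G2=G2&G1=0&0=0 G3=1(const) G4=1(const) -> 01011
Step 3: G0=G4&G1=1&1=1 G1=G4|G3=1|1=1 G2=G2&G1=0&1=0 G3=1(const) G4=1(const) -> 11011
Step 4: G0=G4&G1=1&1=1 G1=G4|G3=1|1=1 G2=G2&G1=0&1=0 G3=1(const) G4=1(const) -> 11011
Fixed point reached at step 3: 11011

Answer: fixed 11011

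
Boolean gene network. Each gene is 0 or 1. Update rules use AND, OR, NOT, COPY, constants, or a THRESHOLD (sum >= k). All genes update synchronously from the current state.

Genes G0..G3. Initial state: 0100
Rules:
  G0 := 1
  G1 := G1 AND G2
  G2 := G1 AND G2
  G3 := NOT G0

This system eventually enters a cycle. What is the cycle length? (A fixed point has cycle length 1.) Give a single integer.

Step 0: 0100
Step 1: G0=1(const) G1=G1&G2=1&0=0 G2=G1&G2=1&0=0 G3=NOT G0=NOT 0=1 -> 1001
Step 2: G0=1(const) G1=G1&G2=0&0=0 G2=G1&G2=0&0=0 G3=NOT G0=NOT 1=0 -> 1000
Step 3: G0=1(const) G1=G1&G2=0&0=0 G2=G1&G2=0&0=0 G3=NOT G0=NOT 1=0 -> 1000
State from step 3 equals state from step 2 -> cycle length 1

Answer: 1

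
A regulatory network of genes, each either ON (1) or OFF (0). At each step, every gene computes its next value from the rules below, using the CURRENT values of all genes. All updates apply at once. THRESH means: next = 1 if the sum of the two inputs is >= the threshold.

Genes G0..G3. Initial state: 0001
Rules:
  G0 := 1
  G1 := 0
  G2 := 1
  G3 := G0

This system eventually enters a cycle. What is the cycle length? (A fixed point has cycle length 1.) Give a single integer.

Step 0: 0001
Step 1: G0=1(const) G1=0(const) G2=1(const) G3=G0=0 -> 1010
Step 2: G0=1(const) G1=0(const) G2=1(const) G3=G0=1 -> 1011
Step 3: G0=1(const) G1=0(const) G2=1(const) G3=G0=1 -> 1011
State from step 3 equals state from step 2 -> cycle length 1

Answer: 1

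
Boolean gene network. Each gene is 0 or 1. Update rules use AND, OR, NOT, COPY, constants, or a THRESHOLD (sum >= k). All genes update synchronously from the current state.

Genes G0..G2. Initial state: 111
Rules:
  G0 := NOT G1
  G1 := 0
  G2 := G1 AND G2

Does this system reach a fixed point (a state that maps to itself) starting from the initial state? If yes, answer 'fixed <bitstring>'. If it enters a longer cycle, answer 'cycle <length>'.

Step 0: 111
Step 1: G0=NOT G1=NOT 1=0 G1=0(const) G2=G1&G2=1&1=1 -> 001
Step 2: G0=NOT G1=NOT 0=1 G1=0(const) G2=G1&G2=0&1=0 -> 100
Step 3: G0=NOT G1=NOT 0=1 G1=0(const) G2=G1&G2=0&0=0 -> 100
Fixed point reached at step 2: 100

Answer: fixed 100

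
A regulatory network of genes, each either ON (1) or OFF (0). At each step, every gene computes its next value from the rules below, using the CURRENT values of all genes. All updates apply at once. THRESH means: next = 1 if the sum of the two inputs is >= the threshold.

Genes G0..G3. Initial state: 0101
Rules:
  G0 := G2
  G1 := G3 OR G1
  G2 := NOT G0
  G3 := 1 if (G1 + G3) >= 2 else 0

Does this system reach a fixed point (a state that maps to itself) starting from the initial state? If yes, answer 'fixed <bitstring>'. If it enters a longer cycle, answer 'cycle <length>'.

Step 0: 0101
Step 1: G0=G2=0 G1=G3|G1=1|1=1 G2=NOT G0=NOT 0=1 G3=(1+1>=2)=1 -> 0111
Step 2: G0=G2=1 G1=G3|G1=1|1=1 G2=NOT G0=NOT 0=1 G3=(1+1>=2)=1 -> 1111
Step 3: G0=G2=1 G1=G3|G1=1|1=1 G2=NOT G0=NOT 1=0 G3=(1+1>=2)=1 -> 1101
Step 4: G0=G2=0 G1=G3|G1=1|1=1 G2=NOT G0=NOT 1=0 G3=(1+1>=2)=1 -> 0101
Cycle of length 4 starting at step 0 -> no fixed point

Answer: cycle 4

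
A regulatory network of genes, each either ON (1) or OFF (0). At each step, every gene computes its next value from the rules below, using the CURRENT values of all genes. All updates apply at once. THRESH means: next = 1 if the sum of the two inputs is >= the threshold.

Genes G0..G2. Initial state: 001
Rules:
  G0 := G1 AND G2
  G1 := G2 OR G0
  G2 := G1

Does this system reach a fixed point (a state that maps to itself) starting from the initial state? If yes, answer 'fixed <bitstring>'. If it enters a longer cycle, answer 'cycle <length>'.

Answer: cycle 2

Derivation:
Step 0: 001
Step 1: G0=G1&G2=0&1=0 G1=G2|G0=1|0=1 G2=G1=0 -> 010
Step 2: G0=G1&G2=1&0=0 G1=G2|G0=0|0=0 G2=G1=1 -> 001
Cycle of length 2 starting at step 0 -> no fixed point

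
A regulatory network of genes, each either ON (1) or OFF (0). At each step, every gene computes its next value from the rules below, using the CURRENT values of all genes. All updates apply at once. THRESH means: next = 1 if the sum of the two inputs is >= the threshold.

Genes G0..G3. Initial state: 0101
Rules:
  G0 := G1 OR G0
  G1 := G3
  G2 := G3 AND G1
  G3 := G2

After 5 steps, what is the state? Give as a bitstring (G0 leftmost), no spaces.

Step 1: G0=G1|G0=1|0=1 G1=G3=1 G2=G3&G1=1&1=1 G3=G2=0 -> 1110
Step 2: G0=G1|G0=1|1=1 G1=G3=0 G2=G3&G1=0&1=0 G3=G2=1 -> 1001
Step 3: G0=G1|G0=0|1=1 G1=G3=1 G2=G3&G1=1&0=0 G3=G2=0 -> 1100
Step 4: G0=G1|G0=1|1=1 G1=G3=0 G2=G3&G1=0&1=0 G3=G2=0 -> 1000
Step 5: G0=G1|G0=0|1=1 G1=G3=0 G2=G3&G1=0&0=0 G3=G2=0 -> 1000

1000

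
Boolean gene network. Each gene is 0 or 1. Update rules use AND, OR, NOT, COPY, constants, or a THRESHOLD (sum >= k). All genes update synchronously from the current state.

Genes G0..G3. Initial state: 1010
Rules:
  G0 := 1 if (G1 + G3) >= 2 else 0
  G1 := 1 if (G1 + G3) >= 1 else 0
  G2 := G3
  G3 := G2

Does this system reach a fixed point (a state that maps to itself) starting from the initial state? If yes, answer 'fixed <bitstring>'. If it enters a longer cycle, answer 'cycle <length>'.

Answer: cycle 2

Derivation:
Step 0: 1010
Step 1: G0=(0+0>=2)=0 G1=(0+0>=1)=0 G2=G3=0 G3=G2=1 -> 0001
Step 2: G0=(0+1>=2)=0 G1=(0+1>=1)=1 G2=G3=1 G3=G2=0 -> 0110
Step 3: G0=(1+0>=2)=0 G1=(1+0>=1)=1 G2=G3=0 G3=G2=1 -> 0101
Step 4: G0=(1+1>=2)=1 G1=(1+1>=1)=1 G2=G3=1 G3=G2=0 -> 1110
Step 5: G0=(1+0>=2)=0 G1=(1+0>=1)=1 G2=G3=0 G3=G2=1 -> 0101
Cycle of length 2 starting at step 3 -> no fixed point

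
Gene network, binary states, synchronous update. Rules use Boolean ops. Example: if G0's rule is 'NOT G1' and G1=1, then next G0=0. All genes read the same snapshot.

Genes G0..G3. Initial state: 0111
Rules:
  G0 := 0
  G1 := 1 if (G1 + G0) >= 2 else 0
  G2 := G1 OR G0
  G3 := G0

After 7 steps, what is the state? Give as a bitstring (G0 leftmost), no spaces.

Step 1: G0=0(const) G1=(1+0>=2)=0 G2=G1|G0=1|0=1 G3=G0=0 -> 0010
Step 2: G0=0(const) G1=(0+0>=2)=0 G2=G1|G0=0|0=0 G3=G0=0 -> 0000
Step 3: G0=0(const) G1=(0+0>=2)=0 G2=G1|G0=0|0=0 G3=G0=0 -> 0000
Step 4: G0=0(const) G1=(0+0>=2)=0 G2=G1|G0=0|0=0 G3=G0=0 -> 0000
Step 5: G0=0(const) G1=(0+0>=2)=0 G2=G1|G0=0|0=0 G3=G0=0 -> 0000
Step 6: G0=0(const) G1=(0+0>=2)=0 G2=G1|G0=0|0=0 G3=G0=0 -> 0000
Step 7: G0=0(const) G1=(0+0>=2)=0 G2=G1|G0=0|0=0 G3=G0=0 -> 0000

0000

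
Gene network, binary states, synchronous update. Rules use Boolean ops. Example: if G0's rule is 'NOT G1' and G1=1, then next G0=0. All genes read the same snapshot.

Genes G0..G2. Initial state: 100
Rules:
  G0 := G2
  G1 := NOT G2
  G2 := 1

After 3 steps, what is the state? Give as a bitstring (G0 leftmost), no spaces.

Step 1: G0=G2=0 G1=NOT G2=NOT 0=1 G2=1(const) -> 011
Step 2: G0=G2=1 G1=NOT G2=NOT 1=0 G2=1(const) -> 101
Step 3: G0=G2=1 G1=NOT G2=NOT 1=0 G2=1(const) -> 101

101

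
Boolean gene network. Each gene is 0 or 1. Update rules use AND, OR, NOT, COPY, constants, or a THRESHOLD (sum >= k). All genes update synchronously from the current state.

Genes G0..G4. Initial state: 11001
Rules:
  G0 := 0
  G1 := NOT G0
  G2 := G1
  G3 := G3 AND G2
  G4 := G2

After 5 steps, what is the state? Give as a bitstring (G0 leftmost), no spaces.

Step 1: G0=0(const) G1=NOT G0=NOT 1=0 G2=G1=1 G3=G3&G2=0&0=0 G4=G2=0 -> 00100
Step 2: G0=0(const) G1=NOT G0=NOT 0=1 G2=G1=0 G3=G3&G2=0&1=0 G4=G2=1 -> 01001
Step 3: G0=0(const) G1=NOT G0=NOT 0=1 G2=G1=1 G3=G3&G2=0&0=0 G4=G2=0 -> 01100
Step 4: G0=0(const) G1=NOT G0=NOT 0=1 G2=G1=1 G3=G3&G2=0&1=0 G4=G2=1 -> 01101
Step 5: G0=0(const) G1=NOT G0=NOT 0=1 G2=G1=1 G3=G3&G2=0&1=0 G4=G2=1 -> 01101

01101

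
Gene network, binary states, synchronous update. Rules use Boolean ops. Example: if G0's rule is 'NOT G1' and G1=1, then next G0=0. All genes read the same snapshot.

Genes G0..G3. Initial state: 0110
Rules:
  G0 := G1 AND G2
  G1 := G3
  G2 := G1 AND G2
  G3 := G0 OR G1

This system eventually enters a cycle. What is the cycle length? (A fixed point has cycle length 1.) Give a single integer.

Step 0: 0110
Step 1: G0=G1&G2=1&1=1 G1=G3=0 G2=G1&G2=1&1=1 G3=G0|G1=0|1=1 -> 1011
Step 2: G0=G1&G2=0&1=0 G1=G3=1 G2=G1&G2=0&1=0 G3=G0|G1=1|0=1 -> 0101
Step 3: G0=G1&G2=1&0=0 G1=G3=1 G2=G1&G2=1&0=0 G3=G0|G1=0|1=1 -> 0101
State from step 3 equals state from step 2 -> cycle length 1

Answer: 1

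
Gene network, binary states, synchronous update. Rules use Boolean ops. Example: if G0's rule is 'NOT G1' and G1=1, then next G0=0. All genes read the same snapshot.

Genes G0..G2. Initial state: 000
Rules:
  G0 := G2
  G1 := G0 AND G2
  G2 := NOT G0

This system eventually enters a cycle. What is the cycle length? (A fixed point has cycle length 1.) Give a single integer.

Step 0: 000
Step 1: G0=G2=0 G1=G0&G2=0&0=0 G2=NOT G0=NOT 0=1 -> 001
Step 2: G0=G2=1 G1=G0&G2=0&1=0 G2=NOT G0=NOT 0=1 -> 101
Step 3: G0=G2=1 G1=G0&G2=1&1=1 G2=NOT G0=NOT 1=0 -> 110
Step 4: G0=G2=0 G1=G0&G2=1&0=0 G2=NOT G0=NOT 1=0 -> 000
State from step 4 equals state from step 0 -> cycle length 4

Answer: 4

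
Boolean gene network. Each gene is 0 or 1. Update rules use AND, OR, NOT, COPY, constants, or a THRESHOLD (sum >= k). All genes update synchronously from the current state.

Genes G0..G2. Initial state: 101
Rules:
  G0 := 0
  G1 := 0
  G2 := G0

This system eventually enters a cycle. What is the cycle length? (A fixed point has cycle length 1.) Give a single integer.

Answer: 1

Derivation:
Step 0: 101
Step 1: G0=0(const) G1=0(const) G2=G0=1 -> 001
Step 2: G0=0(const) G1=0(const) G2=G0=0 -> 000
Step 3: G0=0(const) G1=0(const) G2=G0=0 -> 000
State from step 3 equals state from step 2 -> cycle length 1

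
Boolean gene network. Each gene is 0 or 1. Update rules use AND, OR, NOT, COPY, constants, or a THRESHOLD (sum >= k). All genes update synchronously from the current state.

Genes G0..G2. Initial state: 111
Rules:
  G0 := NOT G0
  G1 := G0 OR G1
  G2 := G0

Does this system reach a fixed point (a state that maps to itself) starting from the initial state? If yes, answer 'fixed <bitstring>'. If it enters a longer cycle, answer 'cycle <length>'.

Answer: cycle 2

Derivation:
Step 0: 111
Step 1: G0=NOT G0=NOT 1=0 G1=G0|G1=1|1=1 G2=G0=1 -> 011
Step 2: G0=NOT G0=NOT 0=1 G1=G0|G1=0|1=1 G2=G0=0 -> 110
Step 3: G0=NOT G0=NOT 1=0 G1=G0|G1=1|1=1 G2=G0=1 -> 011
Cycle of length 2 starting at step 1 -> no fixed point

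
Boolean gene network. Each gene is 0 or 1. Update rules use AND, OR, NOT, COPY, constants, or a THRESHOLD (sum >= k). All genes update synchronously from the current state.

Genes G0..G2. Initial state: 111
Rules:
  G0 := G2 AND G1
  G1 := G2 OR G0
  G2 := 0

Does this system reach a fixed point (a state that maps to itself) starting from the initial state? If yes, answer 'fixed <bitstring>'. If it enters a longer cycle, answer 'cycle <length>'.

Answer: fixed 000

Derivation:
Step 0: 111
Step 1: G0=G2&G1=1&1=1 G1=G2|G0=1|1=1 G2=0(const) -> 110
Step 2: G0=G2&G1=0&1=0 G1=G2|G0=0|1=1 G2=0(const) -> 010
Step 3: G0=G2&G1=0&1=0 G1=G2|G0=0|0=0 G2=0(const) -> 000
Step 4: G0=G2&G1=0&0=0 G1=G2|G0=0|0=0 G2=0(const) -> 000
Fixed point reached at step 3: 000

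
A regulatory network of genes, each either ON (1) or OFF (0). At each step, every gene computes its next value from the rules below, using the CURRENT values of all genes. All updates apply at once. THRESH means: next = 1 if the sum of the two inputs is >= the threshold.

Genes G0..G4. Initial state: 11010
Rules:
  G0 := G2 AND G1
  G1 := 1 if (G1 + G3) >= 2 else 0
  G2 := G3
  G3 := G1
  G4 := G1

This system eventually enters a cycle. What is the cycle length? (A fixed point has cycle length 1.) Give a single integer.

Answer: 1

Derivation:
Step 0: 11010
Step 1: G0=G2&G1=0&1=0 G1=(1+1>=2)=1 G2=G3=1 G3=G1=1 G4=G1=1 -> 01111
Step 2: G0=G2&G1=1&1=1 G1=(1+1>=2)=1 G2=G3=1 G3=G1=1 G4=G1=1 -> 11111
Step 3: G0=G2&G1=1&1=1 G1=(1+1>=2)=1 G2=G3=1 G3=G1=1 G4=G1=1 -> 11111
State from step 3 equals state from step 2 -> cycle length 1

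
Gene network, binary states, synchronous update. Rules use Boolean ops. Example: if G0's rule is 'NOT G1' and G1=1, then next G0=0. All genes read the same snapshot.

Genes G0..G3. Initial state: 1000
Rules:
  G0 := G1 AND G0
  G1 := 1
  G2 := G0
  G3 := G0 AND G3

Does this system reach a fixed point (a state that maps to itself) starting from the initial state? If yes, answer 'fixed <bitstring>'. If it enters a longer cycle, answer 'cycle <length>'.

Answer: fixed 0100

Derivation:
Step 0: 1000
Step 1: G0=G1&G0=0&1=0 G1=1(const) G2=G0=1 G3=G0&G3=1&0=0 -> 0110
Step 2: G0=G1&G0=1&0=0 G1=1(const) G2=G0=0 G3=G0&G3=0&0=0 -> 0100
Step 3: G0=G1&G0=1&0=0 G1=1(const) G2=G0=0 G3=G0&G3=0&0=0 -> 0100
Fixed point reached at step 2: 0100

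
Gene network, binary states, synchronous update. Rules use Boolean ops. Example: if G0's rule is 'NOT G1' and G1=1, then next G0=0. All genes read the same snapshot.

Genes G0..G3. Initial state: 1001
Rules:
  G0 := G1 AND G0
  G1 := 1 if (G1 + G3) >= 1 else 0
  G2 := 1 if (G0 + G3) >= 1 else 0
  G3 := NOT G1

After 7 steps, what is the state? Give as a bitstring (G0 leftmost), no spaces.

Step 1: G0=G1&G0=0&1=0 G1=(0+1>=1)=1 G2=(1+1>=1)=1 G3=NOT G1=NOT 0=1 -> 0111
Step 2: G0=G1&G0=1&0=0 G1=(1+1>=1)=1 G2=(0+1>=1)=1 G3=NOT G1=NOT 1=0 -> 0110
Step 3: G0=G1&G0=1&0=0 G1=(1+0>=1)=1 G2=(0+0>=1)=0 G3=NOT G1=NOT 1=0 -> 0100
Step 4: G0=G1&G0=1&0=0 G1=(1+0>=1)=1 G2=(0+0>=1)=0 G3=NOT G1=NOT 1=0 -> 0100
Step 5: G0=G1&G0=1&0=0 G1=(1+0>=1)=1 G2=(0+0>=1)=0 G3=NOT G1=NOT 1=0 -> 0100
Step 6: G0=G1&G0=1&0=0 G1=(1+0>=1)=1 G2=(0+0>=1)=0 G3=NOT G1=NOT 1=0 -> 0100
Step 7: G0=G1&G0=1&0=0 G1=(1+0>=1)=1 G2=(0+0>=1)=0 G3=NOT G1=NOT 1=0 -> 0100

0100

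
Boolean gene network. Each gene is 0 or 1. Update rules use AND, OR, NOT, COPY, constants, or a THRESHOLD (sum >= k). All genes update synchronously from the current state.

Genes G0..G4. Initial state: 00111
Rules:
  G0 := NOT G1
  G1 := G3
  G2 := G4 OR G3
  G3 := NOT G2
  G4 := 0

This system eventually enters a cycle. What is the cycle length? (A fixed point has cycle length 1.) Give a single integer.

Answer: 4

Derivation:
Step 0: 00111
Step 1: G0=NOT G1=NOT 0=1 G1=G3=1 G2=G4|G3=1|1=1 G3=NOT G2=NOT 1=0 G4=0(const) -> 11100
Step 2: G0=NOT G1=NOT 1=0 G1=G3=0 G2=G4|G3=0|0=0 G3=NOT G2=NOT 1=0 G4=0(const) -> 00000
Step 3: G0=NOT G1=NOT 0=1 G1=G3=0 G2=G4|G3=0|0=0 G3=NOT G2=NOT 0=1 G4=0(const) -> 10010
Step 4: G0=NOT G1=NOT 0=1 G1=G3=1 G2=G4|G3=0|1=1 G3=NOT G2=NOT 0=1 G4=0(const) -> 11110
Step 5: G0=NOT G1=NOT 1=0 G1=G3=1 G2=G4|G3=0|1=1 G3=NOT G2=NOT 1=0 G4=0(const) -> 01100
Step 6: G0=NOT G1=NOT 1=0 G1=G3=0 G2=G4|G3=0|0=0 G3=NOT G2=NOT 1=0 G4=0(const) -> 00000
State from step 6 equals state from step 2 -> cycle length 4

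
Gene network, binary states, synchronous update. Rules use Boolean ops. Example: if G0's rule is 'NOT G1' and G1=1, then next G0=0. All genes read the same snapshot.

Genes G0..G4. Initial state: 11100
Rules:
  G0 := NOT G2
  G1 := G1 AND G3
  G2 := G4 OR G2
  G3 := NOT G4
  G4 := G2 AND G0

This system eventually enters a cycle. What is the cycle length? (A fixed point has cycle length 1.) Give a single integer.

Answer: 1

Derivation:
Step 0: 11100
Step 1: G0=NOT G2=NOT 1=0 G1=G1&G3=1&0=0 G2=G4|G2=0|1=1 G3=NOT G4=NOT 0=1 G4=G2&G0=1&1=1 -> 00111
Step 2: G0=NOT G2=NOT 1=0 G1=G1&G3=0&1=0 G2=G4|G2=1|1=1 G3=NOT G4=NOT 1=0 G4=G2&G0=1&0=0 -> 00100
Step 3: G0=NOT G2=NOT 1=0 G1=G1&G3=0&0=0 G2=G4|G2=0|1=1 G3=NOT G4=NOT 0=1 G4=G2&G0=1&0=0 -> 00110
Step 4: G0=NOT G2=NOT 1=0 G1=G1&G3=0&1=0 G2=G4|G2=0|1=1 G3=NOT G4=NOT 0=1 G4=G2&G0=1&0=0 -> 00110
State from step 4 equals state from step 3 -> cycle length 1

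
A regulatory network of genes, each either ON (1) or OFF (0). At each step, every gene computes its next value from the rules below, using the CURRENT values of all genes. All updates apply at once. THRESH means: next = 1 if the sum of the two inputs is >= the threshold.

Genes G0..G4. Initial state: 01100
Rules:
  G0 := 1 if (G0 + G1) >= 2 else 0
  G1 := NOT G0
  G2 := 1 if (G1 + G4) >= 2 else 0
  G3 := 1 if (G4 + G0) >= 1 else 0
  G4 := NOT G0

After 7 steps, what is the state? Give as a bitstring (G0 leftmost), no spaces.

Step 1: G0=(0+1>=2)=0 G1=NOT G0=NOT 0=1 G2=(1+0>=2)=0 G3=(0+0>=1)=0 G4=NOT G0=NOT 0=1 -> 01001
Step 2: G0=(0+1>=2)=0 G1=NOT G0=NOT 0=1 G2=(1+1>=2)=1 G3=(1+0>=1)=1 G4=NOT G0=NOT 0=1 -> 01111
Step 3: G0=(0+1>=2)=0 G1=NOT G0=NOT 0=1 G2=(1+1>=2)=1 G3=(1+0>=1)=1 G4=NOT G0=NOT 0=1 -> 01111
Step 4: G0=(0+1>=2)=0 G1=NOT G0=NOT 0=1 G2=(1+1>=2)=1 G3=(1+0>=1)=1 G4=NOT G0=NOT 0=1 -> 01111
Step 5: G0=(0+1>=2)=0 G1=NOT G0=NOT 0=1 G2=(1+1>=2)=1 G3=(1+0>=1)=1 G4=NOT G0=NOT 0=1 -> 01111
Step 6: G0=(0+1>=2)=0 G1=NOT G0=NOT 0=1 G2=(1+1>=2)=1 G3=(1+0>=1)=1 G4=NOT G0=NOT 0=1 -> 01111
Step 7: G0=(0+1>=2)=0 G1=NOT G0=NOT 0=1 G2=(1+1>=2)=1 G3=(1+0>=1)=1 G4=NOT G0=NOT 0=1 -> 01111

01111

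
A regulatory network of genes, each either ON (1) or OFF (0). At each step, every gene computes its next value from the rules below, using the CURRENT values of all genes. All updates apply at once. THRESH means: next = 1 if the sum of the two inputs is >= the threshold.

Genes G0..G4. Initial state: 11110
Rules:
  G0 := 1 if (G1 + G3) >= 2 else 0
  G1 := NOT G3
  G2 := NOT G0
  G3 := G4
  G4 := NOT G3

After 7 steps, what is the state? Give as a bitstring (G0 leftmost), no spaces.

Step 1: G0=(1+1>=2)=1 G1=NOT G3=NOT 1=0 G2=NOT G0=NOT 1=0 G3=G4=0 G4=NOT G3=NOT 1=0 -> 10000
Step 2: G0=(0+0>=2)=0 G1=NOT G3=NOT 0=1 G2=NOT G0=NOT 1=0 G3=G4=0 G4=NOT G3=NOT 0=1 -> 01001
Step 3: G0=(1+0>=2)=0 G1=NOT G3=NOT 0=1 G2=NOT G0=NOT 0=1 G3=G4=1 G4=NOT G3=NOT 0=1 -> 01111
Step 4: G0=(1+1>=2)=1 G1=NOT G3=NOT 1=0 G2=NOT G0=NOT 0=1 G3=G4=1 G4=NOT G3=NOT 1=0 -> 10110
Step 5: G0=(0+1>=2)=0 G1=NOT G3=NOT 1=0 G2=NOT G0=NOT 1=0 G3=G4=0 G4=NOT G3=NOT 1=0 -> 00000
Step 6: G0=(0+0>=2)=0 G1=NOT G3=NOT 0=1 G2=NOT G0=NOT 0=1 G3=G4=0 G4=NOT G3=NOT 0=1 -> 01101
Step 7: G0=(1+0>=2)=0 G1=NOT G3=NOT 0=1 G2=NOT G0=NOT 0=1 G3=G4=1 G4=NOT G3=NOT 0=1 -> 01111

01111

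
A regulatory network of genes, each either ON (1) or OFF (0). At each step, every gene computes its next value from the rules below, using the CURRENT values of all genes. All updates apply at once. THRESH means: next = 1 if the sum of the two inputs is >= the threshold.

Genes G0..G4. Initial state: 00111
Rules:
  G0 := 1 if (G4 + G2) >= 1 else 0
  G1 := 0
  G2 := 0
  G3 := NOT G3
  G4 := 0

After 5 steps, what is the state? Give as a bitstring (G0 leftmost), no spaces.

Step 1: G0=(1+1>=1)=1 G1=0(const) G2=0(const) G3=NOT G3=NOT 1=0 G4=0(const) -> 10000
Step 2: G0=(0+0>=1)=0 G1=0(const) G2=0(const) G3=NOT G3=NOT 0=1 G4=0(const) -> 00010
Step 3: G0=(0+0>=1)=0 G1=0(const) G2=0(const) G3=NOT G3=NOT 1=0 G4=0(const) -> 00000
Step 4: G0=(0+0>=1)=0 G1=0(const) G2=0(const) G3=NOT G3=NOT 0=1 G4=0(const) -> 00010
Step 5: G0=(0+0>=1)=0 G1=0(const) G2=0(const) G3=NOT G3=NOT 1=0 G4=0(const) -> 00000

00000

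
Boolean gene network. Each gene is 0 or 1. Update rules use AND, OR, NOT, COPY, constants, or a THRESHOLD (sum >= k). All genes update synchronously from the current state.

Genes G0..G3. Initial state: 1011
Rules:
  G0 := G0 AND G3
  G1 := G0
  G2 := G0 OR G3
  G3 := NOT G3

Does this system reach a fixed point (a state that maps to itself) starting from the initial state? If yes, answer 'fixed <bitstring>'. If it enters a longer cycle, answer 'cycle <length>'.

Answer: cycle 2

Derivation:
Step 0: 1011
Step 1: G0=G0&G3=1&1=1 G1=G0=1 G2=G0|G3=1|1=1 G3=NOT G3=NOT 1=0 -> 1110
Step 2: G0=G0&G3=1&0=0 G1=G0=1 G2=G0|G3=1|0=1 G3=NOT G3=NOT 0=1 -> 0111
Step 3: G0=G0&G3=0&1=0 G1=G0=0 G2=G0|G3=0|1=1 G3=NOT G3=NOT 1=0 -> 0010
Step 4: G0=G0&G3=0&0=0 G1=G0=0 G2=G0|G3=0|0=0 G3=NOT G3=NOT 0=1 -> 0001
Step 5: G0=G0&G3=0&1=0 G1=G0=0 G2=G0|G3=0|1=1 G3=NOT G3=NOT 1=0 -> 0010
Cycle of length 2 starting at step 3 -> no fixed point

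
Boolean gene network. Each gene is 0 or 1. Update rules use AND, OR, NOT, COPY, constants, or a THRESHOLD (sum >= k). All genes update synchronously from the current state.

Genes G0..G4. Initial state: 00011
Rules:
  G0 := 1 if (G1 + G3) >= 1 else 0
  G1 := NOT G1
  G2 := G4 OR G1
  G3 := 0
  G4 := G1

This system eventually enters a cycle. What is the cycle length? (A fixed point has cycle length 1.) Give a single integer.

Answer: 2

Derivation:
Step 0: 00011
Step 1: G0=(0+1>=1)=1 G1=NOT G1=NOT 0=1 G2=G4|G1=1|0=1 G3=0(const) G4=G1=0 -> 11100
Step 2: G0=(1+0>=1)=1 G1=NOT G1=NOT 1=0 G2=G4|G1=0|1=1 G3=0(const) G4=G1=1 -> 10101
Step 3: G0=(0+0>=1)=0 G1=NOT G1=NOT 0=1 G2=G4|G1=1|0=1 G3=0(const) G4=G1=0 -> 01100
Step 4: G0=(1+0>=1)=1 G1=NOT G1=NOT 1=0 G2=G4|G1=0|1=1 G3=0(const) G4=G1=1 -> 10101
State from step 4 equals state from step 2 -> cycle length 2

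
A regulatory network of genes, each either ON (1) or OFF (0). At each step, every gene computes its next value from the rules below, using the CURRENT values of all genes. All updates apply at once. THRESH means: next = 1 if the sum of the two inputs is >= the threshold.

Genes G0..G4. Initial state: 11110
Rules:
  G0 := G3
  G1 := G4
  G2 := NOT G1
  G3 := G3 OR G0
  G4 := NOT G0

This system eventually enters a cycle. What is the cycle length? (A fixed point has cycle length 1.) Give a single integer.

Step 0: 11110
Step 1: G0=G3=1 G1=G4=0 G2=NOT G1=NOT 1=0 G3=G3|G0=1|1=1 G4=NOT G0=NOT 1=0 -> 10010
Step 2: G0=G3=1 G1=G4=0 G2=NOT G1=NOT 0=1 G3=G3|G0=1|1=1 G4=NOT G0=NOT 1=0 -> 10110
Step 3: G0=G3=1 G1=G4=0 G2=NOT G1=NOT 0=1 G3=G3|G0=1|1=1 G4=NOT G0=NOT 1=0 -> 10110
State from step 3 equals state from step 2 -> cycle length 1

Answer: 1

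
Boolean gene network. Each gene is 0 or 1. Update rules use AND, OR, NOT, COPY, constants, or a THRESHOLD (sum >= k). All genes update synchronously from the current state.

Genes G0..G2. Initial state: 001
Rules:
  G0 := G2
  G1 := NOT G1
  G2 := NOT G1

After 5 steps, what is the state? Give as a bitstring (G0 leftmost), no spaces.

Step 1: G0=G2=1 G1=NOT G1=NOT 0=1 G2=NOT G1=NOT 0=1 -> 111
Step 2: G0=G2=1 G1=NOT G1=NOT 1=0 G2=NOT G1=NOT 1=0 -> 100
Step 3: G0=G2=0 G1=NOT G1=NOT 0=1 G2=NOT G1=NOT 0=1 -> 011
Step 4: G0=G2=1 G1=NOT G1=NOT 1=0 G2=NOT G1=NOT 1=0 -> 100
Step 5: G0=G2=0 G1=NOT G1=NOT 0=1 G2=NOT G1=NOT 0=1 -> 011

011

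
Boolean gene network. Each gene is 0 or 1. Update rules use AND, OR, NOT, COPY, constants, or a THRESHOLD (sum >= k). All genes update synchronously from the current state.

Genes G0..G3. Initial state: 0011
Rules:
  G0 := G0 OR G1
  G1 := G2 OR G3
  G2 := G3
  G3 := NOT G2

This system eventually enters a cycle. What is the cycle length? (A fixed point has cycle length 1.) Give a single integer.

Answer: 4

Derivation:
Step 0: 0011
Step 1: G0=G0|G1=0|0=0 G1=G2|G3=1|1=1 G2=G3=1 G3=NOT G2=NOT 1=0 -> 0110
Step 2: G0=G0|G1=0|1=1 G1=G2|G3=1|0=1 G2=G3=0 G3=NOT G2=NOT 1=0 -> 1100
Step 3: G0=G0|G1=1|1=1 G1=G2|G3=0|0=0 G2=G3=0 G3=NOT G2=NOT 0=1 -> 1001
Step 4: G0=G0|G1=1|0=1 G1=G2|G3=0|1=1 G2=G3=1 G3=NOT G2=NOT 0=1 -> 1111
Step 5: G0=G0|G1=1|1=1 G1=G2|G3=1|1=1 G2=G3=1 G3=NOT G2=NOT 1=0 -> 1110
Step 6: G0=G0|G1=1|1=1 G1=G2|G3=1|0=1 G2=G3=0 G3=NOT G2=NOT 1=0 -> 1100
State from step 6 equals state from step 2 -> cycle length 4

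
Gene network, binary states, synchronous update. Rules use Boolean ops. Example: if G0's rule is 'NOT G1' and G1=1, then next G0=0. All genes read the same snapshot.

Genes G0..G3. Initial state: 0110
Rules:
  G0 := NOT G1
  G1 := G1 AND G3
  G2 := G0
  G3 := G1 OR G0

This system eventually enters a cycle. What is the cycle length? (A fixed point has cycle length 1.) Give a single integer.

Step 0: 0110
Step 1: G0=NOT G1=NOT 1=0 G1=G1&G3=1&0=0 G2=G0=0 G3=G1|G0=1|0=1 -> 0001
Step 2: G0=NOT G1=NOT 0=1 G1=G1&G3=0&1=0 G2=G0=0 G3=G1|G0=0|0=0 -> 1000
Step 3: G0=NOT G1=NOT 0=1 G1=G1&G3=0&0=0 G2=G0=1 G3=G1|G0=0|1=1 -> 1011
Step 4: G0=NOT G1=NOT 0=1 G1=G1&G3=0&1=0 G2=G0=1 G3=G1|G0=0|1=1 -> 1011
State from step 4 equals state from step 3 -> cycle length 1

Answer: 1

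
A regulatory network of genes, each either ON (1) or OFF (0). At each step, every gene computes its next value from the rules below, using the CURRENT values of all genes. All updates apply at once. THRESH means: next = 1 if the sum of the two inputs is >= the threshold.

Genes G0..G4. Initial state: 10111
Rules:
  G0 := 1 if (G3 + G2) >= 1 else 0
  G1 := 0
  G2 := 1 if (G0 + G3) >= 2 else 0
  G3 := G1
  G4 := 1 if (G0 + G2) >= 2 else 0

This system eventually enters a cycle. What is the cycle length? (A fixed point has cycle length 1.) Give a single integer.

Step 0: 10111
Step 1: G0=(1+1>=1)=1 G1=0(const) G2=(1+1>=2)=1 G3=G1=0 G4=(1+1>=2)=1 -> 10101
Step 2: G0=(0+1>=1)=1 G1=0(const) G2=(1+0>=2)=0 G3=G1=0 G4=(1+1>=2)=1 -> 10001
Step 3: G0=(0+0>=1)=0 G1=0(const) G2=(1+0>=2)=0 G3=G1=0 G4=(1+0>=2)=0 -> 00000
Step 4: G0=(0+0>=1)=0 G1=0(const) G2=(0+0>=2)=0 G3=G1=0 G4=(0+0>=2)=0 -> 00000
State from step 4 equals state from step 3 -> cycle length 1

Answer: 1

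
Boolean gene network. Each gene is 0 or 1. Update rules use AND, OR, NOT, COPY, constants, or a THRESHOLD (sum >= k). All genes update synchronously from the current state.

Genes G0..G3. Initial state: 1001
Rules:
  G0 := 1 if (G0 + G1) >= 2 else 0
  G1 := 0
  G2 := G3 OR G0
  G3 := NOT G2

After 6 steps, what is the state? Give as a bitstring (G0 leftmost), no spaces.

Step 1: G0=(1+0>=2)=0 G1=0(const) G2=G3|G0=1|1=1 G3=NOT G2=NOT 0=1 -> 0011
Step 2: G0=(0+0>=2)=0 G1=0(const) G2=G3|G0=1|0=1 G3=NOT G2=NOT 1=0 -> 0010
Step 3: G0=(0+0>=2)=0 G1=0(const) G2=G3|G0=0|0=0 G3=NOT G2=NOT 1=0 -> 0000
Step 4: G0=(0+0>=2)=0 G1=0(const) G2=G3|G0=0|0=0 G3=NOT G2=NOT 0=1 -> 0001
Step 5: G0=(0+0>=2)=0 G1=0(const) G2=G3|G0=1|0=1 G3=NOT G2=NOT 0=1 -> 0011
Step 6: G0=(0+0>=2)=0 G1=0(const) G2=G3|G0=1|0=1 G3=NOT G2=NOT 1=0 -> 0010

0010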